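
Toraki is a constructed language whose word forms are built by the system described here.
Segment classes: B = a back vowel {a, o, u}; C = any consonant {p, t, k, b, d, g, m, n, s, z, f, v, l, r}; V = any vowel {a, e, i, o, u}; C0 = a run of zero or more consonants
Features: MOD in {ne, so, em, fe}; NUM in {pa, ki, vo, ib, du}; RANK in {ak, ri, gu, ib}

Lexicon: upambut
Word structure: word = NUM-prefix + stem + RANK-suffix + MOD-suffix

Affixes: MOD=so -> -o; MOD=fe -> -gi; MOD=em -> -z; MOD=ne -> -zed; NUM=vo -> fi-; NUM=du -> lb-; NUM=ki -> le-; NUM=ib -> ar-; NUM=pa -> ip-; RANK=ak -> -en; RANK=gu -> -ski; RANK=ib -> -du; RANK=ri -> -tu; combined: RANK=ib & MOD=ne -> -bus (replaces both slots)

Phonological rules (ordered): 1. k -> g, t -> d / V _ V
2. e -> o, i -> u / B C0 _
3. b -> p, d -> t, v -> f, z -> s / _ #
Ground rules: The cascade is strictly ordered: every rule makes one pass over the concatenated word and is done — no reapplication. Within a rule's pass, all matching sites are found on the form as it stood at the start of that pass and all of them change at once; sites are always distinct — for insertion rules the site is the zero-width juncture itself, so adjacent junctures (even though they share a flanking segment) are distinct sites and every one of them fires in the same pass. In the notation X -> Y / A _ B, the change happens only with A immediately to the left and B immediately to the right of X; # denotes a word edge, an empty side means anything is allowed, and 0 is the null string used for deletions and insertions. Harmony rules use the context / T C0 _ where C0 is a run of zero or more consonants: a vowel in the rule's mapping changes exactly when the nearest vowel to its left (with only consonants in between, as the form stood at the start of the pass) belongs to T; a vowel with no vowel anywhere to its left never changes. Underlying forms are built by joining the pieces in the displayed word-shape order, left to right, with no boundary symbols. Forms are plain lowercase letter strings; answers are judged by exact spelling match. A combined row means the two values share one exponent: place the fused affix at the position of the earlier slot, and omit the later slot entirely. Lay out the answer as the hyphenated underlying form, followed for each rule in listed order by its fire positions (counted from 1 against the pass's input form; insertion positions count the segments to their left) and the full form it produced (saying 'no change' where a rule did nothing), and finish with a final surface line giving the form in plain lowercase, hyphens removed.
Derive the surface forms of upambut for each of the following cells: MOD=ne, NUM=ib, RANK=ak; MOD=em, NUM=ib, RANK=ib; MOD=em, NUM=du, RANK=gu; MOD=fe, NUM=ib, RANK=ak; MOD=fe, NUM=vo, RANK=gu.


cell MOD=ne, NUM=ib, RANK=ak:
underlying: ar-upambut-en-zed
1. k -> g, t -> d / V _ V: fires at position(s) 9: arupambudenzed
2. e -> o, i -> u / B C0 _: fires at position(s) 10: arupambudonzed
3. b -> p, d -> t, v -> f, z -> s / _ #: fires at position(s) 14: arupambudonzet
surface: arupambudonzet

cell MOD=em, NUM=ib, RANK=ib:
underlying: ar-upambut-du-z
1. k -> g, t -> d / V _ V: no change
2. e -> o, i -> u / B C0 _: no change
3. b -> p, d -> t, v -> f, z -> s / _ #: fires at position(s) 12: arupambutdus
surface: arupambutdus

cell MOD=em, NUM=du, RANK=gu:
underlying: lb-upambut-ski-z
1. k -> g, t -> d / V _ V: no change
2. e -> o, i -> u / B C0 _: fires at position(s) 12: lbupambutskuz
3. b -> p, d -> t, v -> f, z -> s / _ #: fires at position(s) 13: lbupambutskus
surface: lbupambutskus

cell MOD=fe, NUM=ib, RANK=ak:
underlying: ar-upambut-en-gi
1. k -> g, t -> d / V _ V: fires at position(s) 9: arupambudengi
2. e -> o, i -> u / B C0 _: fires at position(s) 10: arupambudongi
3. b -> p, d -> t, v -> f, z -> s / _ #: no change
surface: arupambudongi

cell MOD=fe, NUM=vo, RANK=gu:
underlying: fi-upambut-ski-gi
1. k -> g, t -> d / V _ V: no change
2. e -> o, i -> u / B C0 _: fires at position(s) 12: fiupambutskugi
3. b -> p, d -> t, v -> f, z -> s / _ #: no change
surface: fiupambutskugi


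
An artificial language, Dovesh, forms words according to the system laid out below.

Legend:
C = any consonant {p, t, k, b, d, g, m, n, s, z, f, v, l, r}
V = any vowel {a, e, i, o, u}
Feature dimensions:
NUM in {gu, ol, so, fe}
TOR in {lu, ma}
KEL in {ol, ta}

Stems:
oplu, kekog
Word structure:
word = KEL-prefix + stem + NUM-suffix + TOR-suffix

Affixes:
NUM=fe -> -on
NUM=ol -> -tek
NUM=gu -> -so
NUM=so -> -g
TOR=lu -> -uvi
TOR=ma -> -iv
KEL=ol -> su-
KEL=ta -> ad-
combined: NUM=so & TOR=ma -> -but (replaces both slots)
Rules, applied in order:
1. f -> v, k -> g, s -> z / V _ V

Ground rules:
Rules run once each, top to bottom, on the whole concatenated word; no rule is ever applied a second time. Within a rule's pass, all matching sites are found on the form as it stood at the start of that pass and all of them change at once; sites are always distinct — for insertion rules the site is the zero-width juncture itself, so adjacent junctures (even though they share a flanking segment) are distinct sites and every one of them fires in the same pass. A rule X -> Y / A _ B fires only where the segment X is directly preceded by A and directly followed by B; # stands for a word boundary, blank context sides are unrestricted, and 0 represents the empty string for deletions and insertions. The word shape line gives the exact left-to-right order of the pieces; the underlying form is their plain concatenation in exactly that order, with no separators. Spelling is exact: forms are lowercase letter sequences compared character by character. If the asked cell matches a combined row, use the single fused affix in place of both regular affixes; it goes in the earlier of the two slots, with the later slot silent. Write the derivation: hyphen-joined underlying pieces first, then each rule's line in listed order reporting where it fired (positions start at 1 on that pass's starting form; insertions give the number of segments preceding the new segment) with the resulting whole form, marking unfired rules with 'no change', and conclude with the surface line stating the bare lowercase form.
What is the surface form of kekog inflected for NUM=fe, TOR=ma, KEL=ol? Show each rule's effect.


underlying: su-kekog-on-iv
1. f -> v, k -> g, s -> z / V _ V: fires at position(s) 3, 5: sugegogoniv
surface: sugegogoniv


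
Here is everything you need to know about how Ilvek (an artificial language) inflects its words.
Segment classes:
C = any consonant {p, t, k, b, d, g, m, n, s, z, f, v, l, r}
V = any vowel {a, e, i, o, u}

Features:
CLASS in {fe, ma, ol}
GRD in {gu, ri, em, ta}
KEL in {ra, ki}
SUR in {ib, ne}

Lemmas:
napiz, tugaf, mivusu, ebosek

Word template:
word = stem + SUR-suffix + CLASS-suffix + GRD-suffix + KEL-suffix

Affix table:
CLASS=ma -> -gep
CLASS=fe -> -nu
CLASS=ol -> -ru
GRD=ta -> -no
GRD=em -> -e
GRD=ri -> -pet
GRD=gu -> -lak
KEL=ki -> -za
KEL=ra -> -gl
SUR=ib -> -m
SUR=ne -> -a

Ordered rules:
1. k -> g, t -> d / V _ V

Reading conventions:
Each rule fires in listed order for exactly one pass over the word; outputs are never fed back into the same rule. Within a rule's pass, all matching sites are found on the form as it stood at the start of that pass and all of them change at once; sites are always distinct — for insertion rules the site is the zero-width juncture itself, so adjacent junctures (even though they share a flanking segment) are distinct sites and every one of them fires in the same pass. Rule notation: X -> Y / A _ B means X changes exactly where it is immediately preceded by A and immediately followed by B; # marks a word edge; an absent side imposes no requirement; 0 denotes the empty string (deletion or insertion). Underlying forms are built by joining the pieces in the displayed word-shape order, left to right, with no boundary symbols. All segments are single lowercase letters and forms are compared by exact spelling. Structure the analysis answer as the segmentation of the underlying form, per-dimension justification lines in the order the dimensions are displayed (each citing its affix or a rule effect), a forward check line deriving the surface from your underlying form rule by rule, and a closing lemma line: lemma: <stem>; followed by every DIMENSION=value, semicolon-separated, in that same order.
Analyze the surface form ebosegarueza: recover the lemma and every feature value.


underlying: ebosek-a-ru-e-za
CLASS=ol - signalled by the affix -ru
GRD=em - signalled by the affix -e
KEL=ki - signalled by the affix -za
SUR=ne - signalled by the affix -a
check: ebosekarueza -> ebosegarueza
lemma: ebosek; CLASS=ol; GRD=em; KEL=ki; SUR=ne


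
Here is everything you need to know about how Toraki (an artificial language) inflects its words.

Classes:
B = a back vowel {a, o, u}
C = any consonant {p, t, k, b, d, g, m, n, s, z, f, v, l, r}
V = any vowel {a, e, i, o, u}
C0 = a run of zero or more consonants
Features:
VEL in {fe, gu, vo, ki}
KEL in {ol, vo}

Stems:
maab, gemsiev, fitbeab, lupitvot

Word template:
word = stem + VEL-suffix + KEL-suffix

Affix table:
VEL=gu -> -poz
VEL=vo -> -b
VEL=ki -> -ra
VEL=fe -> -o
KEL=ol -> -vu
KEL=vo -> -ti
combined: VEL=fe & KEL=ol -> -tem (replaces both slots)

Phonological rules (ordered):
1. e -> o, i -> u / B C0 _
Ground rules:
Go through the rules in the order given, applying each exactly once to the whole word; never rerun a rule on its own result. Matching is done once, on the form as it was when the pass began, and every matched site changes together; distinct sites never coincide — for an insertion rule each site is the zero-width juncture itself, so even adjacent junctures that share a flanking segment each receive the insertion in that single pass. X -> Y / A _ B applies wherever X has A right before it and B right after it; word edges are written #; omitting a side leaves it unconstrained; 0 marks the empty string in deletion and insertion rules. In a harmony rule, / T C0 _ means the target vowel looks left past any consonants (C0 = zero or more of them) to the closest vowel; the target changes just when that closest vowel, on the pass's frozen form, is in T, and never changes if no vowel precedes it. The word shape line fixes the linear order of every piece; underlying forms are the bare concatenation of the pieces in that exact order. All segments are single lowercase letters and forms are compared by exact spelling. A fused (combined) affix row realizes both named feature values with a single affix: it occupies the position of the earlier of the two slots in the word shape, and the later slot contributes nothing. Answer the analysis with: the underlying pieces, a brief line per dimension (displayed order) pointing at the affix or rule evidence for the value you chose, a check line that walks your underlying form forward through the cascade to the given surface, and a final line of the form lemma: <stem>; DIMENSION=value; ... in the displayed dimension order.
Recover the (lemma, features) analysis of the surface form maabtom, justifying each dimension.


underlying: maab-tem
VEL=fe - signalled by the combined affix row
KEL=ol - signalled by the combined affix row
check: maabtem -> maabtom
lemma: maab; VEL=fe; KEL=ol


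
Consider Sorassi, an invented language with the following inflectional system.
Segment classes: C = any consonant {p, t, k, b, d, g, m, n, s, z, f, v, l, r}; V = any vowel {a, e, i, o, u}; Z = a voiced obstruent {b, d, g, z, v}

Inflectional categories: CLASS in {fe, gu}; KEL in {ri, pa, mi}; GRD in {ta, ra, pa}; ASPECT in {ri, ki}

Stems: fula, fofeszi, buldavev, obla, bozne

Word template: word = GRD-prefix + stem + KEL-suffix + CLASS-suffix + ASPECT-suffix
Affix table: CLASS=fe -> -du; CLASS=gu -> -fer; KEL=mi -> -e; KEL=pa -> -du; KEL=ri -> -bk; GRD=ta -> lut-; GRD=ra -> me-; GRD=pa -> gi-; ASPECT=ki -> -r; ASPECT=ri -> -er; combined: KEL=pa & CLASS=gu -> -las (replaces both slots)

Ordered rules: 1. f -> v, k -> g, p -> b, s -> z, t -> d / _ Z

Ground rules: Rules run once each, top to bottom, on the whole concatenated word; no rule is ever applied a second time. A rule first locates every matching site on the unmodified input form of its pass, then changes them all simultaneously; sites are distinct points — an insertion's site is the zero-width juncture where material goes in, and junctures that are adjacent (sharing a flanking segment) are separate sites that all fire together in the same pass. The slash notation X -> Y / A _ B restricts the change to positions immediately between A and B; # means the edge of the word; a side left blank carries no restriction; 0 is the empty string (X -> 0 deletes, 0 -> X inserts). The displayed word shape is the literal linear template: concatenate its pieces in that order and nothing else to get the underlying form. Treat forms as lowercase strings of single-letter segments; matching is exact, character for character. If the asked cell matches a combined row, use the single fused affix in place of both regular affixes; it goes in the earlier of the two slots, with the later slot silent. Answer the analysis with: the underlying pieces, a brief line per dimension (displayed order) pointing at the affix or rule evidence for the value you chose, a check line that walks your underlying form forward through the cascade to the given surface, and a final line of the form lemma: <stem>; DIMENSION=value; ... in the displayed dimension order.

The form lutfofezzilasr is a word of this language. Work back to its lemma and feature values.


underlying: lut-fofeszi-las-r
CLASS=gu - signalled by the combined affix row
KEL=pa - signalled by the combined affix row
GRD=ta - signalled by the affix lut-
ASPECT=ki - signalled by the affix -r
check: lutfofeszilasr -> lutfofezzilasr
lemma: fofeszi; CLASS=gu; KEL=pa; GRD=ta; ASPECT=ki


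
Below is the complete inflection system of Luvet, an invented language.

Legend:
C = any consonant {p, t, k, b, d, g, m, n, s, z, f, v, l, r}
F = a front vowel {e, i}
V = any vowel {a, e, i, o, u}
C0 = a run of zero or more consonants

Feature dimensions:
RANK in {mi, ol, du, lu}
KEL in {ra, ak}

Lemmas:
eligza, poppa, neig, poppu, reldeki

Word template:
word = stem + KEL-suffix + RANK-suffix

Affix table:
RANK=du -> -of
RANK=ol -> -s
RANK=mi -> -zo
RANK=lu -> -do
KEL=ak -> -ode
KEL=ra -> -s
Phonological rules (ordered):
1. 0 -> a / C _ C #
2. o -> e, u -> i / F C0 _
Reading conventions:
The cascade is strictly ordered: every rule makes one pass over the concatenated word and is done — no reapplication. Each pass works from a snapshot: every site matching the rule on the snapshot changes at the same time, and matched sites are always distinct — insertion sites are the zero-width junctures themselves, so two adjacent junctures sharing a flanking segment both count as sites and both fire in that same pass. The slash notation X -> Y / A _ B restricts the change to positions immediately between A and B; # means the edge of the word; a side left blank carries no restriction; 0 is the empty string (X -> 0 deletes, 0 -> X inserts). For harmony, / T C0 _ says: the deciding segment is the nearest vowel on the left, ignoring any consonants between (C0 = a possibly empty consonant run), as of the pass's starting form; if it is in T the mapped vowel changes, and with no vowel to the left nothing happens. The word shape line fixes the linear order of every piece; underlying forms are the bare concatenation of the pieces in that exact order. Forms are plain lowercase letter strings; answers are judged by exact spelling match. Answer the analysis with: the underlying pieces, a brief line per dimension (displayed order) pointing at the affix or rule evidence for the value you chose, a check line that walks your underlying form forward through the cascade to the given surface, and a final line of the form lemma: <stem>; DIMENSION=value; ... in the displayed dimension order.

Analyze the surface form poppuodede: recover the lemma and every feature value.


underlying: poppu-ode-do
RANK=lu - signalled by the affix -do
KEL=ak - signalled by the affix -ode
check: poppuodedo -> poppuodedo -> poppuodede
lemma: poppu; RANK=lu; KEL=ak


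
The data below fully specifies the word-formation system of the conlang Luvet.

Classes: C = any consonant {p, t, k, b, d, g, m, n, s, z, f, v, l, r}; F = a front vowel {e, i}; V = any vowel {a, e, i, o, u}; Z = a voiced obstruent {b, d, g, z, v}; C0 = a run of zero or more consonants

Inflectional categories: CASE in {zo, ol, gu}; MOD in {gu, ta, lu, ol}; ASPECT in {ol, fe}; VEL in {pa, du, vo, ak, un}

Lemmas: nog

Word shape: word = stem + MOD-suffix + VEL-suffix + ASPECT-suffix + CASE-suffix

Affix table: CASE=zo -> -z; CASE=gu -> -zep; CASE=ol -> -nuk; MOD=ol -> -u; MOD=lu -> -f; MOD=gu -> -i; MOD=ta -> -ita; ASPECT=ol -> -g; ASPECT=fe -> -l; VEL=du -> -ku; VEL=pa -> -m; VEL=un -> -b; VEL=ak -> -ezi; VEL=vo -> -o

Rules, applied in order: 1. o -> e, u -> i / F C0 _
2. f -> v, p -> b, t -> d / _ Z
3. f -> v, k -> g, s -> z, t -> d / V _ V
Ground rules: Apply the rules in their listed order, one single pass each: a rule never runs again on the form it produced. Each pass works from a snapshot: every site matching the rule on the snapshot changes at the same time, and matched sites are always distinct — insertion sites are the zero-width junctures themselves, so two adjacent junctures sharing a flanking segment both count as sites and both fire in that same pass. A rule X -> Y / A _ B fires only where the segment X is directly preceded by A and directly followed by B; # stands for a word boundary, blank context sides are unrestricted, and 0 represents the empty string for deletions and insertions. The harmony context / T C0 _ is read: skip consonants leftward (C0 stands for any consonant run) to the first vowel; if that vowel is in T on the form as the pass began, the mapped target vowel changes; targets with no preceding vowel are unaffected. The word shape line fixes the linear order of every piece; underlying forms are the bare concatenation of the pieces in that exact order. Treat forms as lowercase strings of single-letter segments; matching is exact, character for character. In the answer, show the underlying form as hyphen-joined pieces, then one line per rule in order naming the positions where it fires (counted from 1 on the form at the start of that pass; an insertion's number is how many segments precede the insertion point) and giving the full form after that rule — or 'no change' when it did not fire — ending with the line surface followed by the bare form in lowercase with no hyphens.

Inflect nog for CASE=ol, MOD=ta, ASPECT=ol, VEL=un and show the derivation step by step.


underlying: nog-ita-b-g-nuk
1. o -> e, u -> i / F C0 _: no change
2. f -> v, p -> b, t -> d / _ Z: no change
3. f -> v, k -> g, s -> z, t -> d / V _ V: fires at position(s) 5: nogidabgnuk
surface: nogidabgnuk


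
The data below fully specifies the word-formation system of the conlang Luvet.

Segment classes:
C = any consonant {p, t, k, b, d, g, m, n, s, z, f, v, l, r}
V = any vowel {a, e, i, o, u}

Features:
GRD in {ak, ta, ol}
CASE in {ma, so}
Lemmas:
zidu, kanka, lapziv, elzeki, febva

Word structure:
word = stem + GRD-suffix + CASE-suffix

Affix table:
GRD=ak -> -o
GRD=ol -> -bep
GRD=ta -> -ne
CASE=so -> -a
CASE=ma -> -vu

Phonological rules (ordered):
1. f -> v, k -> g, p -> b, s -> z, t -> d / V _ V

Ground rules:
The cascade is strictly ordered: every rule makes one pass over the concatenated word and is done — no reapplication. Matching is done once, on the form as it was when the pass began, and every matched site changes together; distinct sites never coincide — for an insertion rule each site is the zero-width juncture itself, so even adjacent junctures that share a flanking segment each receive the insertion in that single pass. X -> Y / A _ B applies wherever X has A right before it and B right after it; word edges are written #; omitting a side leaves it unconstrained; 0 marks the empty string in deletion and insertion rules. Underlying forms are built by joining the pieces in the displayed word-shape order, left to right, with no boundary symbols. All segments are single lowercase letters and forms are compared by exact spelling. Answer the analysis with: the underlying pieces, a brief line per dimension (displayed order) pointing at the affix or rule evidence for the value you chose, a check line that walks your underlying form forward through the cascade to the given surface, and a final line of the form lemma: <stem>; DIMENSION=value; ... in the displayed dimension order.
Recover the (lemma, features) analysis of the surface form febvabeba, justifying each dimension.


underlying: febva-bep-a
GRD=ol - signalled by the affix -bep
CASE=so - signalled by the affix -a
check: febvabepa -> febvabeba
lemma: febva; GRD=ol; CASE=so


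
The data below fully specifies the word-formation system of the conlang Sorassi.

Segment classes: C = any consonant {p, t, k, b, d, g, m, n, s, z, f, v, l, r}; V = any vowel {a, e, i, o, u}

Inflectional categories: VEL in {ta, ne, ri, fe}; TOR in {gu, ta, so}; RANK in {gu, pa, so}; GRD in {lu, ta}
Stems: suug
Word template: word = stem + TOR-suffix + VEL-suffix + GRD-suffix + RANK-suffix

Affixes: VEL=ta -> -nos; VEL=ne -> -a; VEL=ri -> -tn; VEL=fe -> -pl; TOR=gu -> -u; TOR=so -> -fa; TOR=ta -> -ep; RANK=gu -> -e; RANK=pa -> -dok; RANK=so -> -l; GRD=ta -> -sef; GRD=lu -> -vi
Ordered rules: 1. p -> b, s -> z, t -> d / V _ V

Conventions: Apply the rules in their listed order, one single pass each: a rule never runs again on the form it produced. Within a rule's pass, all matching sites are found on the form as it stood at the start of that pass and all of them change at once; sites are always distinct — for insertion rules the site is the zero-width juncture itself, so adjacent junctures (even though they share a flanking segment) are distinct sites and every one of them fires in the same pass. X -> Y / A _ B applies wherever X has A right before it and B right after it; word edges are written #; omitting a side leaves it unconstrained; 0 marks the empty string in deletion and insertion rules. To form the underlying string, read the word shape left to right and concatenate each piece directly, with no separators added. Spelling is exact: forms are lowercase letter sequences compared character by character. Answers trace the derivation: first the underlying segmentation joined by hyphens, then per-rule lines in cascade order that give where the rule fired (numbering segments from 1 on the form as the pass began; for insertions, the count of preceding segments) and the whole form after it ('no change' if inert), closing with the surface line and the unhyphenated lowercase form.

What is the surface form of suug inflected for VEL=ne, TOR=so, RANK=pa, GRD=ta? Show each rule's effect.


underlying: suug-fa-a-sef-dok
1. p -> b, s -> z, t -> d / V _ V: fires at position(s) 8: suugfaazefdok
surface: suugfaazefdok


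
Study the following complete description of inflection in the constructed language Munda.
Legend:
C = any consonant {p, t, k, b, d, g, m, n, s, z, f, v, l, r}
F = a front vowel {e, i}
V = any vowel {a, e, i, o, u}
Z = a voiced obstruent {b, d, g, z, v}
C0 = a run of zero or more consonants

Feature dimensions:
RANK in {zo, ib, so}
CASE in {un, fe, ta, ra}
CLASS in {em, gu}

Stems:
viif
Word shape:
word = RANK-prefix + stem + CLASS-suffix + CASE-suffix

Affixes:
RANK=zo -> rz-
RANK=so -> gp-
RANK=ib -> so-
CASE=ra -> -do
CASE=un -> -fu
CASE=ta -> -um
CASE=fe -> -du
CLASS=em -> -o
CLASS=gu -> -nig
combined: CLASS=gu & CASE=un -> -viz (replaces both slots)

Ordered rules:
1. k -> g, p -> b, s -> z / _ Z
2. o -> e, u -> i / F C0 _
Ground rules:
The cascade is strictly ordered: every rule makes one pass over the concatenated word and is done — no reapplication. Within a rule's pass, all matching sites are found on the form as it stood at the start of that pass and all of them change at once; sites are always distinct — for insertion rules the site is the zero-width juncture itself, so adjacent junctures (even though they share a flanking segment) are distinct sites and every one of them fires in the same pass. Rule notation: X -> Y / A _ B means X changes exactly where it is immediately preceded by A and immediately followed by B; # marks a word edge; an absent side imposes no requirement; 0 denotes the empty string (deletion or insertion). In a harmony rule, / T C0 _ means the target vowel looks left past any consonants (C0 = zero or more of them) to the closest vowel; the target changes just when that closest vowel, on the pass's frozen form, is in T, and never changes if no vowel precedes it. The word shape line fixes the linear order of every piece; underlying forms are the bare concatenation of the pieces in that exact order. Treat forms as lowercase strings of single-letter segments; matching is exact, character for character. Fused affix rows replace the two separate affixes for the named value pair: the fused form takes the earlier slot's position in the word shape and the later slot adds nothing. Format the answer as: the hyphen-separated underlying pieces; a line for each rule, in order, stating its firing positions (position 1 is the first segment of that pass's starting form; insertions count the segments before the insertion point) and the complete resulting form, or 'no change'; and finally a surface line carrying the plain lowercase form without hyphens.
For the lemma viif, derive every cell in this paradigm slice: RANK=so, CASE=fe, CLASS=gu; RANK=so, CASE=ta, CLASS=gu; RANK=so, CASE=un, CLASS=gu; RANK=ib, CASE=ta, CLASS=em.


cell RANK=so, CASE=fe, CLASS=gu:
underlying: gp-viif-nig-du
1. k -> g, p -> b, s -> z / _ Z: fires at position(s) 2: gbviifnigdu
2. o -> e, u -> i / F C0 _: fires at position(s) 11: gbviifnigdi
surface: gbviifnigdi

cell RANK=so, CASE=ta, CLASS=gu:
underlying: gp-viif-nig-um
1. k -> g, p -> b, s -> z / _ Z: fires at position(s) 2: gbviifnigum
2. o -> e, u -> i / F C0 _: fires at position(s) 10: gbviifnigim
surface: gbviifnigim

cell RANK=so, CASE=un, CLASS=gu:
underlying: gp-viif-viz
1. k -> g, p -> b, s -> z / _ Z: fires at position(s) 2: gbviifviz
2. o -> e, u -> i / F C0 _: no change
surface: gbviifviz

cell RANK=ib, CASE=ta, CLASS=em:
underlying: so-viif-o-um
1. k -> g, p -> b, s -> z / _ Z: no change
2. o -> e, u -> i / F C0 _: fires at position(s) 7: soviifeum
surface: soviifeum


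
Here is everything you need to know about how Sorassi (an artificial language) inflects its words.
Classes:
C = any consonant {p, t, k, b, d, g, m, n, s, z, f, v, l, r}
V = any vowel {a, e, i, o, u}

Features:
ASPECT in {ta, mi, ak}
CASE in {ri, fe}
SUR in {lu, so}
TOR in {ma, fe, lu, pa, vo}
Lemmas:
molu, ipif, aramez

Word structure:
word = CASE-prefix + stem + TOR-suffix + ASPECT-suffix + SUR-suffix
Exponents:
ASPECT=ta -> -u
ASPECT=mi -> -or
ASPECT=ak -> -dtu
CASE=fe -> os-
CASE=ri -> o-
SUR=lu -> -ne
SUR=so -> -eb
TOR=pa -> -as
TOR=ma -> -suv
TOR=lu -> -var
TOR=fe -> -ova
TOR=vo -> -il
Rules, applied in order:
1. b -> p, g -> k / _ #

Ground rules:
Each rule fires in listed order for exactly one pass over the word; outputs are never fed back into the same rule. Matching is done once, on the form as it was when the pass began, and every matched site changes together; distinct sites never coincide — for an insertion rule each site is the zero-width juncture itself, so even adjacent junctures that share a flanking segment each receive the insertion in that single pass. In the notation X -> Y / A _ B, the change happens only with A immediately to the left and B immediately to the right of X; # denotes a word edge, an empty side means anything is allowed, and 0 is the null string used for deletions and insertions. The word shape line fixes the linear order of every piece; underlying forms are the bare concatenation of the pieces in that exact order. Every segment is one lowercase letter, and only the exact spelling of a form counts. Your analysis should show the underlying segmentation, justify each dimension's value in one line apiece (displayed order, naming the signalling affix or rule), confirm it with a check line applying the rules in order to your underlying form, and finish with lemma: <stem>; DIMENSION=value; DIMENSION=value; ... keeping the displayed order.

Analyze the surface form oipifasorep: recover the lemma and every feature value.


underlying: o-ipif-as-or-eb
ASPECT=mi - signalled by the affix -or
CASE=ri - signalled by the affix o-
SUR=so - signalled by the affix -eb
TOR=pa - signalled by the affix -as
check: oipifasoreb -> oipifasorep
lemma: ipif; ASPECT=mi; CASE=ri; SUR=so; TOR=pa


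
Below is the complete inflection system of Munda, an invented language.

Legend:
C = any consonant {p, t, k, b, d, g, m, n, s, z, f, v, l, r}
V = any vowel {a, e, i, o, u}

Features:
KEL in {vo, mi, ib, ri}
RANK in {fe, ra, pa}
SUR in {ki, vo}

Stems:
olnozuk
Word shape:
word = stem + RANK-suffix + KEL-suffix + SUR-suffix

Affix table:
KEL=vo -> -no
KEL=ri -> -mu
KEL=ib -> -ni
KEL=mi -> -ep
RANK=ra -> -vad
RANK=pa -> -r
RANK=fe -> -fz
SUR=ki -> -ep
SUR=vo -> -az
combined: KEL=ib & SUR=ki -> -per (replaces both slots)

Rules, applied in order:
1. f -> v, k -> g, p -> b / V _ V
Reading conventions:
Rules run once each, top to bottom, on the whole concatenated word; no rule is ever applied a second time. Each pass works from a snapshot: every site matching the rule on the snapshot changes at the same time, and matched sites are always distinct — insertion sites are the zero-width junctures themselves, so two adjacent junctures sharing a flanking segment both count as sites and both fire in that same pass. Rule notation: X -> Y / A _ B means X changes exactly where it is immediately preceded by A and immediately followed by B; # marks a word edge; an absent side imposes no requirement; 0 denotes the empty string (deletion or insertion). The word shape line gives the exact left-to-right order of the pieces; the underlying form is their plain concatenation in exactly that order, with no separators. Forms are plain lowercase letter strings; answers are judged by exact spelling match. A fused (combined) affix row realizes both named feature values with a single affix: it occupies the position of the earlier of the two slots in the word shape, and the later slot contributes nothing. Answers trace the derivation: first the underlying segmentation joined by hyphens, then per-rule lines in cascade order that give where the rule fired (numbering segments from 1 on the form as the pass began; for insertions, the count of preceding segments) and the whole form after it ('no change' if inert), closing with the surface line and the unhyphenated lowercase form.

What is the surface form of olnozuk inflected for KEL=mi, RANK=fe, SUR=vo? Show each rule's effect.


underlying: olnozuk-fz-ep-az
1. f -> v, k -> g, p -> b / V _ V: fires at position(s) 11: olnozukfzebaz
surface: olnozukfzebaz


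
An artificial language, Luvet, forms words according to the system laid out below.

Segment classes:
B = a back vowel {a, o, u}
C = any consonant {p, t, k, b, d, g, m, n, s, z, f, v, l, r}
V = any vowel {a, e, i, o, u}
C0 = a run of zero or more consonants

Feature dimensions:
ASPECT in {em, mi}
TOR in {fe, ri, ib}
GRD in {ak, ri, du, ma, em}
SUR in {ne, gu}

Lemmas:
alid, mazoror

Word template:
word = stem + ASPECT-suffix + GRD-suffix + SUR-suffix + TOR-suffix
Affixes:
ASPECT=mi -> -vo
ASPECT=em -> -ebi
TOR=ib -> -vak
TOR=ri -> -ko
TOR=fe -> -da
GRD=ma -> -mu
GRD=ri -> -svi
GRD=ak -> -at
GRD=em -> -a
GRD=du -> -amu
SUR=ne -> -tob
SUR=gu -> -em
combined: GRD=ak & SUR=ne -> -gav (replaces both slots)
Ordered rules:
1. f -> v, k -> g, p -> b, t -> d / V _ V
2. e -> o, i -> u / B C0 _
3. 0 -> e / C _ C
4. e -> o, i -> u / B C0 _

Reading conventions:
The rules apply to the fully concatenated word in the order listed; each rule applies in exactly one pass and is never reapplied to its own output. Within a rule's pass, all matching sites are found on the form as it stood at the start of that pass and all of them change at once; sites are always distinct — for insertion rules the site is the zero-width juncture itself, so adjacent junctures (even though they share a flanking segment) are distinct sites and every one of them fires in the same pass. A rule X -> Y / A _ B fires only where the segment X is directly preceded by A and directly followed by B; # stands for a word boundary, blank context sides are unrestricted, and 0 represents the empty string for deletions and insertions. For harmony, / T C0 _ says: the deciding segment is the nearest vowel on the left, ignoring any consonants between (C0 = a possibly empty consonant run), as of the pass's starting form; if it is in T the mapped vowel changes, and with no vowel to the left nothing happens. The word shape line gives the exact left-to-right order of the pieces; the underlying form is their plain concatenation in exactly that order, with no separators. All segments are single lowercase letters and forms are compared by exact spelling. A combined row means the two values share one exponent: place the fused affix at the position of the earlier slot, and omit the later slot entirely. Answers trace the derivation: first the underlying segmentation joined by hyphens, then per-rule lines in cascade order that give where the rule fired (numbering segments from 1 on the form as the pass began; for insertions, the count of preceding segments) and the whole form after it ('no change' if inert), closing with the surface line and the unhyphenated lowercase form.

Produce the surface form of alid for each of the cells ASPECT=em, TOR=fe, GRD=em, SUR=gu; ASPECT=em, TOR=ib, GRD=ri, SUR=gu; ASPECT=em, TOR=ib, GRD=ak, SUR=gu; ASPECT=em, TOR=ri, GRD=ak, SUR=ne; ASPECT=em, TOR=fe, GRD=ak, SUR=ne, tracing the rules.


cell ASPECT=em, TOR=fe, GRD=em, SUR=gu:
underlying: alid-ebi-a-em-da
1. f -> v, k -> g, p -> b, t -> d / V _ V: no change
2. e -> o, i -> u / B C0 _: fires at position(s) 3, 9: aludebiaomda
3. 0 -> e / C _ C: inserts after position(s) 10: aludebiaomeda
4. e -> o, i -> u / B C0 _: fires at position(s) 5, 11: aludobiaomoda
surface: aludobiaomoda

cell ASPECT=em, TOR=ib, GRD=ri, SUR=gu:
underlying: alid-ebi-svi-em-vak
1. f -> v, k -> g, p -> b, t -> d / V _ V: no change
2. e -> o, i -> u / B C0 _: fires at position(s) 3: aludebisviemvak
3. 0 -> e / C _ C: inserts after position(s) 8, 12: aludebiseviemevak
4. e -> o, i -> u / B C0 _: fires at position(s) 5: aludobiseviemevak
surface: aludobiseviemevak

cell ASPECT=em, TOR=ib, GRD=ak, SUR=gu:
underlying: alid-ebi-at-em-vak
1. f -> v, k -> g, p -> b, t -> d / V _ V: fires at position(s) 9: alidebiademvak
2. e -> o, i -> u / B C0 _: fires at position(s) 3, 10: aludebiadomvak
3. 0 -> e / C _ C: inserts after position(s) 11: aludebiadomevak
4. e -> o, i -> u / B C0 _: fires at position(s) 5, 12: aludobiadomovak
surface: aludobiadomovak

cell ASPECT=em, TOR=ri, GRD=ak, SUR=ne:
underlying: alid-ebi-gav-ko
1. f -> v, k -> g, p -> b, t -> d / V _ V: no change
2. e -> o, i -> u / B C0 _: fires at position(s) 3: aludebigavko
3. 0 -> e / C _ C: inserts after position(s) 10: aludebigaveko
4. e -> o, i -> u / B C0 _: fires at position(s) 5, 11: aludobigavoko
surface: aludobigavoko

cell ASPECT=em, TOR=fe, GRD=ak, SUR=ne:
underlying: alid-ebi-gav-da
1. f -> v, k -> g, p -> b, t -> d / V _ V: no change
2. e -> o, i -> u / B C0 _: fires at position(s) 3: aludebigavda
3. 0 -> e / C _ C: inserts after position(s) 10: aludebigaveda
4. e -> o, i -> u / B C0 _: fires at position(s) 5, 11: aludobigavoda
surface: aludobigavoda


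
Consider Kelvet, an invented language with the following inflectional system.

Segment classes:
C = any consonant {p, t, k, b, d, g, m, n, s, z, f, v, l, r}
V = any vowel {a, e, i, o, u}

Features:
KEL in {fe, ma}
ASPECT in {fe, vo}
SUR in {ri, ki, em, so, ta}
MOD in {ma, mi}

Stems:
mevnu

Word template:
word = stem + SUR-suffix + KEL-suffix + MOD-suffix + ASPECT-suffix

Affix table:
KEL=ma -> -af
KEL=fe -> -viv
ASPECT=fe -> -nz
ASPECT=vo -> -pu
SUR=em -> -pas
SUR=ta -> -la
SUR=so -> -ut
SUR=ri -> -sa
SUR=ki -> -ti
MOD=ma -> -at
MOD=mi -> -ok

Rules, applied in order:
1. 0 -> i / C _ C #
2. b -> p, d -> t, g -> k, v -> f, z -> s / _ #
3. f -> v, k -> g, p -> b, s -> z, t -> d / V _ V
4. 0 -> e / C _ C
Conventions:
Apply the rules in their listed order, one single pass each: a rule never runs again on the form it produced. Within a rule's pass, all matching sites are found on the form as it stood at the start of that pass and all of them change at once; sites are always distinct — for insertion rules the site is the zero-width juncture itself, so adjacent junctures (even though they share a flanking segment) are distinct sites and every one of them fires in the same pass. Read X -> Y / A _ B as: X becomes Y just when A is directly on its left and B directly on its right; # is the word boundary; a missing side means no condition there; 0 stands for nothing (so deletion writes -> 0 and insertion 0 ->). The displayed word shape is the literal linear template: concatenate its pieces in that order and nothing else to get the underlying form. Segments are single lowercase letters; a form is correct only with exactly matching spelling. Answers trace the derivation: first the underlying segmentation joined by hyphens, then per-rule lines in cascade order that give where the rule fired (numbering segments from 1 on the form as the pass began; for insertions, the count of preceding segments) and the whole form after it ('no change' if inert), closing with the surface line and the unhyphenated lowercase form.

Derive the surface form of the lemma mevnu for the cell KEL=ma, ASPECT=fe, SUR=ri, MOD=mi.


underlying: mevnu-sa-af-ok-nz
1. 0 -> i / C _ C #: inserts after position(s) 12: mevnusaafokniz
2. b -> p, d -> t, g -> k, v -> f, z -> s / _ #: fires at position(s) 14: mevnusaafoknis
3. f -> v, k -> g, p -> b, s -> z, t -> d / V _ V: fires at position(s) 6, 9: mevnuzaavoknis
4. 0 -> e / C _ C: inserts after position(s) 3, 11: mevenuzaavokenis
surface: mevenuzaavokenis


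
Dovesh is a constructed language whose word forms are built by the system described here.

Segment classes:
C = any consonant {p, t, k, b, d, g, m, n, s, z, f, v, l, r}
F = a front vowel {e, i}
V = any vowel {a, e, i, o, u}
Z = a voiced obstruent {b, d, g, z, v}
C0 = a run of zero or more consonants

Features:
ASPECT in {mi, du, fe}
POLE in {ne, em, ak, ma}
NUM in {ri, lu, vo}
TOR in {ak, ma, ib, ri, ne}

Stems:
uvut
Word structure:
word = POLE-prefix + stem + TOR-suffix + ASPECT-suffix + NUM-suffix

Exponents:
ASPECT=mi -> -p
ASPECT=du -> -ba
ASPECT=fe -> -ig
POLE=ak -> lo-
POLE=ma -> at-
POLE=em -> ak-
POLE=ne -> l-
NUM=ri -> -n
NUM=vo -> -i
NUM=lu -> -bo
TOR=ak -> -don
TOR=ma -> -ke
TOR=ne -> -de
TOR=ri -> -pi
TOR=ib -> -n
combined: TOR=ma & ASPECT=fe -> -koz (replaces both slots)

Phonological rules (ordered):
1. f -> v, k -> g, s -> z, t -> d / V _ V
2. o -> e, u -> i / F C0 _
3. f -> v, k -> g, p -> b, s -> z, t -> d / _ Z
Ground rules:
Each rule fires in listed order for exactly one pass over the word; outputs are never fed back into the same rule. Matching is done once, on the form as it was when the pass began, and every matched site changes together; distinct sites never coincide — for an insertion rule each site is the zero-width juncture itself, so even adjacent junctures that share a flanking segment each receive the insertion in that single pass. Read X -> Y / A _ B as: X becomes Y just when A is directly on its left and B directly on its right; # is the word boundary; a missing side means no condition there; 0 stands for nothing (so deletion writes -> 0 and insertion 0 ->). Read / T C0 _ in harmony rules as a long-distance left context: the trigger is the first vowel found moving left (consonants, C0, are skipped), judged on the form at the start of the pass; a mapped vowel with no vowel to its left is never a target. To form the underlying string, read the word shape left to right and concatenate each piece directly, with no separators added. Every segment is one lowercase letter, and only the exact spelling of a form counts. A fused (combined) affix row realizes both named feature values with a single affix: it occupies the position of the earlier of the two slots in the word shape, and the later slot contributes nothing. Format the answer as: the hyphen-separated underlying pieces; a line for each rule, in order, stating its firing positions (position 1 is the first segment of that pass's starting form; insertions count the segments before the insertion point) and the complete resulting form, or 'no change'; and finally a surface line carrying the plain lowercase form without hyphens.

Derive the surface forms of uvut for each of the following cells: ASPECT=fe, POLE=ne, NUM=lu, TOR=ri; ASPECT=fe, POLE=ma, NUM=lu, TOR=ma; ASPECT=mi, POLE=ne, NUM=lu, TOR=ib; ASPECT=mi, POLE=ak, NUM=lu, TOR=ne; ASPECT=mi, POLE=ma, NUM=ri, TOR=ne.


cell ASPECT=fe, POLE=ne, NUM=lu, TOR=ri:
underlying: l-uvut-pi-ig-bo
1. f -> v, k -> g, s -> z, t -> d / V _ V: no change
2. o -> e, u -> i / F C0 _: fires at position(s) 11: luvutpiigbe
3. f -> v, k -> g, p -> b, s -> z, t -> d / _ Z: no change
surface: luvutpiigbe

cell ASPECT=fe, POLE=ma, NUM=lu, TOR=ma:
underlying: at-uvut-koz-bo
1. f -> v, k -> g, s -> z, t -> d / V _ V: fires at position(s) 2: aduvutkozbo
2. o -> e, u -> i / F C0 _: no change
3. f -> v, k -> g, p -> b, s -> z, t -> d / _ Z: no change
surface: aduvutkozbo

cell ASPECT=mi, POLE=ne, NUM=lu, TOR=ib:
underlying: l-uvut-n-p-bo
1. f -> v, k -> g, s -> z, t -> d / V _ V: no change
2. o -> e, u -> i / F C0 _: no change
3. f -> v, k -> g, p -> b, s -> z, t -> d / _ Z: fires at position(s) 7: luvutnbbo
surface: luvutnbbo

cell ASPECT=mi, POLE=ak, NUM=lu, TOR=ne:
underlying: lo-uvut-de-p-bo
1. f -> v, k -> g, s -> z, t -> d / V _ V: no change
2. o -> e, u -> i / F C0 _: fires at position(s) 11: louvutdepbe
3. f -> v, k -> g, p -> b, s -> z, t -> d / _ Z: fires at position(s) 6, 9: louvuddebbe
surface: louvuddebbe

cell ASPECT=mi, POLE=ma, NUM=ri, TOR=ne:
underlying: at-uvut-de-p-n
1. f -> v, k -> g, s -> z, t -> d / V _ V: fires at position(s) 2: aduvutdepn
2. o -> e, u -> i / F C0 _: no change
3. f -> v, k -> g, p -> b, s -> z, t -> d / _ Z: fires at position(s) 6: aduvuddepn
surface: aduvuddepn
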